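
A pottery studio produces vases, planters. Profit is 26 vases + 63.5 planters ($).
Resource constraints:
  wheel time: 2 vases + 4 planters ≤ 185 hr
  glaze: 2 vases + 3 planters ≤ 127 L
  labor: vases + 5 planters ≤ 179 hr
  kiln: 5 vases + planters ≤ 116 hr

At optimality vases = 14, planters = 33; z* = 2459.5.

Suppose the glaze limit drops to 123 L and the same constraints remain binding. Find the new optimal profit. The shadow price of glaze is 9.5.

Δb = -4, so new z* = 2459.5 + (9.5)·(-4) = 2459.5 − 38 = 2421.5.

2421.5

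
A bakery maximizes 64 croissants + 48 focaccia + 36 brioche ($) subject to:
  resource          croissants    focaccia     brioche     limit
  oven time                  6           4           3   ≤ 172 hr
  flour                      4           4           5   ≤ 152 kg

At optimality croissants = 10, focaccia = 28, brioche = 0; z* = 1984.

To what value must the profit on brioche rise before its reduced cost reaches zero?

44

Both oven time and flour are binding at x*.
From A_Bᵀ y = c: 6·y_oven time + 4·y_flour = 64; 4·y_oven time + 4·y_flour = 48.
Solving: y_oven time = 8, y_flour = 4.
brioche enters the basis when its profit ≥ yᵀa₃ = 8·3 + 4·5 = 44.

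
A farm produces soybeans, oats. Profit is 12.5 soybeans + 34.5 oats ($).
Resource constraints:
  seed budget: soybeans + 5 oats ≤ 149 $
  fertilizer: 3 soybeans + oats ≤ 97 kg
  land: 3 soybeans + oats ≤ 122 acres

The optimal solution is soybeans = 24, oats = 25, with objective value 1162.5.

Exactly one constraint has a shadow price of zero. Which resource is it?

seed budget: 149/149 (binding)
fertilizer: 97/97 (binding)
land: 97/122 (slack 25)
By complementary slackness, a constraint with positive slack has shadow price 0 → land.

land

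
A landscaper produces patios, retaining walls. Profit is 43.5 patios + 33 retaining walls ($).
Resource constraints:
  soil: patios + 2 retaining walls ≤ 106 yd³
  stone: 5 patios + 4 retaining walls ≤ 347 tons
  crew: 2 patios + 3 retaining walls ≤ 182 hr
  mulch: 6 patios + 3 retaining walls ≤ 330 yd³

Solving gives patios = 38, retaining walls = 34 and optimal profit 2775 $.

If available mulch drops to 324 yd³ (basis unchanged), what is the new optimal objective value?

2739

Binding: soil and mulch. Non-binding: stone (21 unused), crew (4 unused).
By complementary slackness, y = 0 for the non-binding constraints.
From A_Bᵀ y = c: 1·y_soil + 6·y_mulch = 43.5; 2·y_soil + 3·y_mulch = 33.
→ y_soil = 7.5 and y_mulch = 6.
Δz = y_mulch·Δb = 6 × (-6) = -36, so new z* = 2775 − 36 = 2739.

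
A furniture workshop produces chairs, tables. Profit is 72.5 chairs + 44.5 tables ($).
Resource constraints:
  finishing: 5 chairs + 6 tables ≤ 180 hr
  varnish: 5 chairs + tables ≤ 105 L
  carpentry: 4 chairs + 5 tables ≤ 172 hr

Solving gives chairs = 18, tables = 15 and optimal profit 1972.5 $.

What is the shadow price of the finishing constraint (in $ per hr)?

6

Check each constraint at x*: finishing 180/180 (tight); varnish 105/105 (tight); carpentry 147/172 (slack 25).
By complementary slackness, y = 0 for the non-binding constraint.
The binding rows give the dual system: 5·y_finishing + 5·y_varnish = 72.5 and 6·y_finishing + 1·y_varnish = 44.5.
This yields shadow prices y_finishing = 6, y_varnish = 8.5.
Shadow price of finishing = 6.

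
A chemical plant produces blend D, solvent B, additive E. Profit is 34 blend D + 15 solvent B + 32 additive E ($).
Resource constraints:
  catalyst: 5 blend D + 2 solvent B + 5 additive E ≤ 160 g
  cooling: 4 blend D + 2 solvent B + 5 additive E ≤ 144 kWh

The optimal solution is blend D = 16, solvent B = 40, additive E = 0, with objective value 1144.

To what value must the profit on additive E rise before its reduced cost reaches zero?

Check each constraint at x*: catalyst 160/160 (tight); cooling 144/144 (tight).
The binding rows give the dual system: 5·y_catalyst + 4·y_cooling = 34 and 2·y_catalyst + 2·y_cooling = 15.
This yields shadow prices y_catalyst = 4, y_cooling = 3.5.
additive E enters the basis when its profit ≥ yᵀa₃ = 4·5 + 3.5·5 = 37.5.

37.5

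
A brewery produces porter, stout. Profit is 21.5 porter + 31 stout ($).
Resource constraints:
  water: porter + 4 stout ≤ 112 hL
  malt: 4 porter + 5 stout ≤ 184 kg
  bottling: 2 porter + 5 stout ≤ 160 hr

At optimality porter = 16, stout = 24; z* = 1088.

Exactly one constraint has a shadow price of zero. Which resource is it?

bottling

water: 112/112 (binding)
malt: 184/184 (binding)
bottling: 152/160 (slack 8)
By complementary slackness, a constraint with positive slack has shadow price 0 → bottling.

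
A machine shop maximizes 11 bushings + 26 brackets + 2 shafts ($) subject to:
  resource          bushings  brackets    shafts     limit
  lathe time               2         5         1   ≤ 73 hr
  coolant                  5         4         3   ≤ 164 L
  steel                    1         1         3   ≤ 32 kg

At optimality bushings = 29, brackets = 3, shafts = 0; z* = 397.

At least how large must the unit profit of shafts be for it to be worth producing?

8

Check each constraint at x*: lathe time 73/73 (tight); coolant 157/164 (slack 7); steel 32/32 (tight).
Slack constraints have shadow price 0 (complementary slackness).
From A_Bᵀ y = c: 2·y_lathe time + 1·y_steel = 11; 5·y_lathe time + 1·y_steel = 26.
This yields shadow prices y_lathe time = 5, y_steel = 1.
shafts enters the basis when its profit ≥ yᵀa₃ = 5·1 + 1·3 = 8.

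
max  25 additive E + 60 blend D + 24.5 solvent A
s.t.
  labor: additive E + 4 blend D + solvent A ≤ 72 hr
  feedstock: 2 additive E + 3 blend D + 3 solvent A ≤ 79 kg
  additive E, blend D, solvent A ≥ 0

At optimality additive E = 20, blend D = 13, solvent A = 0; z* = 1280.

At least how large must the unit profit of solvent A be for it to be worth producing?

33

Both labor and feedstock are binding at x*.
From A_Bᵀ y = c: 1·y_labor + 2·y_feedstock = 25; 4·y_labor + 3·y_feedstock = 60.
→ y_labor = 9 and y_feedstock = 8.
solvent A enters the basis when its profit ≥ yᵀa₃ = 9·1 + 8·3 = 33.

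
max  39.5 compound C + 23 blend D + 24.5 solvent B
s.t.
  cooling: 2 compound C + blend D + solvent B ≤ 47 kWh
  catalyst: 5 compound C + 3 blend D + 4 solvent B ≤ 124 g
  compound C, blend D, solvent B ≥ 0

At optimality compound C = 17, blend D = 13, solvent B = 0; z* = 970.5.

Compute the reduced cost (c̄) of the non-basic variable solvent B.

-5

Check each constraint at x*: cooling 47/47 (tight); catalyst 124/124 (tight).
Dual feasibility on the basic columns requires 2·y_cooling + 5·y_catalyst = 39.5, 1·y_cooling + 3·y_catalyst = 23.
→ y_cooling = 3.5 and y_catalyst = 6.5.
Reduced cost of solvent B: c₃ − yᵀa₃ = 24.5 − (3.5·1 + 6.5·4) = 24.5 − 29.5 = -5.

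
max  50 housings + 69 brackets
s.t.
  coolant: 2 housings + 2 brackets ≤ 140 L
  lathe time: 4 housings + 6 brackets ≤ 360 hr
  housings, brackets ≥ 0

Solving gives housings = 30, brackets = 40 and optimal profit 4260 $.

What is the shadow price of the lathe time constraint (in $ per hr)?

9.5

Check each constraint at x*: coolant 140/140 (tight); lathe time 360/360 (tight).
From A_Bᵀ y = c: 2·y_coolant + 4·y_lathe time = 50; 2·y_coolant + 6·y_lathe time = 69.
→ y_coolant = 6 and y_lathe time = 9.5.
Shadow price of lathe time = 9.5.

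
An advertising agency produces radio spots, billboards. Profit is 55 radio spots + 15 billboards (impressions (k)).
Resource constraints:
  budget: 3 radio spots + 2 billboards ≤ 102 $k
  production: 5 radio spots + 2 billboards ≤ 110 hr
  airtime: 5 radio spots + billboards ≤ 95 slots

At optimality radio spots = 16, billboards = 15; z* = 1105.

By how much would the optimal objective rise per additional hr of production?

4

At the optimum: budget uses 78 of 102 (slack = 24); production uses 110 of 110 (binding); airtime uses 95 of 95 (binding).
Since budget is not tight, its dual is 0.
The binding rows give the dual system: 5·y_production + 5·y_airtime = 55 and 2·y_production + 1·y_airtime = 15.
Solving: y_production = 4, y_airtime = 7.
Shadow price of production = 4.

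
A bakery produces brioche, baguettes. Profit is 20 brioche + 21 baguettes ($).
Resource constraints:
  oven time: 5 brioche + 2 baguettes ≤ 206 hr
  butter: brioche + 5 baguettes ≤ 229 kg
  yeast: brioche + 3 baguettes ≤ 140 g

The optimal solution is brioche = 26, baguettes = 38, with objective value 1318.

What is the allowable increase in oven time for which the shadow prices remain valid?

494

Binding constraints: oven time, yeast. The basis is B = [[5,2],[1,3]] with det 13.
Per unit increase in oven time, x* moves by d = (0.2308, -0.0769).
The basis stays optimal until baguettes reaches 0; allowable increase = 494 hr.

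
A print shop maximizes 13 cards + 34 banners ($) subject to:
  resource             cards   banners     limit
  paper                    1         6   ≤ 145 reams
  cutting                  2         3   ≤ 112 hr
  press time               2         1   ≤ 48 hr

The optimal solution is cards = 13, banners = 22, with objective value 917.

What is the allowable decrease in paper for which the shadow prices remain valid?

Binding constraints: paper, press time. The basis is B = [[1,6],[2,1]] with det -11.
Per unit decrease in paper, x* moves by d = (0.0909, -0.1818).
The basis stays optimal until banners reaches 0; allowable decrease = 121 reams.

121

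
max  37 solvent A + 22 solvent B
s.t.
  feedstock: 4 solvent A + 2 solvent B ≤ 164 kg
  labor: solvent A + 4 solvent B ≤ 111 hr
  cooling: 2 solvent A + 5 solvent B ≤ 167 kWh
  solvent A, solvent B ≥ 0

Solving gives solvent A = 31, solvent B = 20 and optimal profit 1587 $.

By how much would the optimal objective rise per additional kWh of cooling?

Binding: feedstock and labor. Non-binding: cooling (5 unused).
Since cooling is not tight, its dual is 0.
From A_Bᵀ y = c: 4·y_feedstock + 1·y_labor = 37; 2·y_feedstock + 4·y_labor = 22.
Solving: y_feedstock = 9, y_labor = 1.
Shadow price of cooling = 0.

0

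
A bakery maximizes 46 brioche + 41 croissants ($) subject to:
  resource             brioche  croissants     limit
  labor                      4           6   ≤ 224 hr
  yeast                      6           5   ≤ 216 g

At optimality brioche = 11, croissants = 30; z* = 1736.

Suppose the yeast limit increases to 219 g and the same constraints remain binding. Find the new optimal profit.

Both labor and yeast are binding at x*.
From A_Bᵀ y = c: 4·y_labor + 6·y_yeast = 46; 6·y_labor + 5·y_yeast = 41.
This yields shadow prices y_labor = 1, y_yeast = 7.
Δz = y_yeast·Δb = 7 × (3) = 21, so new z* = 1736 + 21 = 1757.

1757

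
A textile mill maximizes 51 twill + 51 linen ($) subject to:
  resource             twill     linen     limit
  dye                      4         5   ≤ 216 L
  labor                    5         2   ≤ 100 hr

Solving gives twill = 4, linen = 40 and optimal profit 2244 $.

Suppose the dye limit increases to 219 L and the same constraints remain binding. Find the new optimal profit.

Check each constraint at x*: dye 216/216 (tight); labor 100/100 (tight).
The binding rows give the dual system: 4·y_dye + 5·y_labor = 51 and 5·y_dye + 2·y_labor = 51.
Solving: y_dye = 9, y_labor = 3.
Δz = y_dye·Δb = 9 × (3) = 27, so new z* = 2244 + 27 = 2271.

2271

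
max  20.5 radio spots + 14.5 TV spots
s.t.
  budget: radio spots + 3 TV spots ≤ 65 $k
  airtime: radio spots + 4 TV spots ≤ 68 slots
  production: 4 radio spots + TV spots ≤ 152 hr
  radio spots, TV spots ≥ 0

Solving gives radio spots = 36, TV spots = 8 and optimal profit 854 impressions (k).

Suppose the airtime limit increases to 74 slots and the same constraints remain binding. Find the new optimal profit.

869

Binding: airtime and production. Non-binding: budget (5 unused).
Slack constraints have shadow price 0 (complementary slackness).
Dual feasibility on the basic columns requires 1·y_airtime + 4·y_production = 20.5, 4·y_airtime + 1·y_production = 14.5.
→ y_airtime = 2.5 and y_production = 4.5.
Δz = y_airtime·Δb = 2.5 × (6) = 15, so new z* = 854 + 15 = 869.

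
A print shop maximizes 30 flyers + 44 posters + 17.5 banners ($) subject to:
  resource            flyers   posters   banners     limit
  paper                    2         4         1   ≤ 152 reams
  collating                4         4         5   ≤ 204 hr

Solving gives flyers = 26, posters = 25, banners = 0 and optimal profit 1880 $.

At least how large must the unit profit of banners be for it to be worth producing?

27

At the optimum: paper uses 152 of 152 (binding); collating uses 204 of 204 (binding).
The binding rows give the dual system: 2·y_paper + 4·y_collating = 30 and 4·y_paper + 4·y_collating = 44.
→ y_paper = 7 and y_collating = 4.
banners enters the basis when its profit ≥ yᵀa₃ = 7·1 + 4·5 = 27.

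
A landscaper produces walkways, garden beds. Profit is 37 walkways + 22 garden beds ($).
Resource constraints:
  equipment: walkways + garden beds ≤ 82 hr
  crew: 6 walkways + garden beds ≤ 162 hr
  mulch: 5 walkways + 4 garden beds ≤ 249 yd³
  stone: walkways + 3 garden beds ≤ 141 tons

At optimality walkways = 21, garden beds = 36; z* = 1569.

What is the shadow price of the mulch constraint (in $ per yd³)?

At the optimum: equipment uses 57 of 82 (slack = 25); crew uses 162 of 162 (binding); mulch uses 249 of 249 (binding); stone uses 129 of 141 (slack = 12).
Since equipment, stone are not tight, their duals are 0.
The binding rows give the dual system: 6·y_crew + 5·y_mulch = 37 and 1·y_crew + 4·y_mulch = 22.
→ y_crew = 2 and y_mulch = 5.
Shadow price of mulch = 5.

5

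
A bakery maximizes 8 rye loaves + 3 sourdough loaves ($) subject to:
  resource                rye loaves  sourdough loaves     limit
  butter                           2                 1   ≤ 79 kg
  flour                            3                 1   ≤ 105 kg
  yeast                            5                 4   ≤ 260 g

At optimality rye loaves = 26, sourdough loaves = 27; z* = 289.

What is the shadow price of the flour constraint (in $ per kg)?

2

Check each constraint at x*: butter 79/79 (tight); flour 105/105 (tight); yeast 238/260 (slack 22).
Since yeast is not tight, its dual is 0.
Dual feasibility on the basic columns requires 2·y_butter + 3·y_flour = 8, 1·y_butter + 1·y_flour = 3.
Solving: y_butter = 1, y_flour = 2.
Shadow price of flour = 2.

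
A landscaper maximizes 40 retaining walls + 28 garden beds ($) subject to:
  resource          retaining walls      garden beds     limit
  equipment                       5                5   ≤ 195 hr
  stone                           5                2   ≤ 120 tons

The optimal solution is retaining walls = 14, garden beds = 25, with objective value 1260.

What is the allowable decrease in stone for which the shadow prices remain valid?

42

Binding constraints: equipment, stone. The basis is B = [[5,5],[5,2]] with det -15.
Per unit decrease in stone, x* moves by d = (-0.3333, 0.3333).
The basis stays optimal until retaining walls reaches 0; allowable decrease = 42 tons.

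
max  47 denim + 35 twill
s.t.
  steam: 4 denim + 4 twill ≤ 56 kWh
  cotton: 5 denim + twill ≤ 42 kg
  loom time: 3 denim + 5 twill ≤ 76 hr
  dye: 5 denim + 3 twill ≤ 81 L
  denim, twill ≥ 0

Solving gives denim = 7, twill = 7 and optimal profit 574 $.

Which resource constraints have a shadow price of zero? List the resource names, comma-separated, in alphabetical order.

dye, loom time

steam: 56/56 (binding)
cotton: 42/42 (binding)
loom time: 56/76 (slack 20)
dye: 56/81 (slack 25)
By complementary slackness, a constraint with positive slack has shadow price 0 → dye, loom time.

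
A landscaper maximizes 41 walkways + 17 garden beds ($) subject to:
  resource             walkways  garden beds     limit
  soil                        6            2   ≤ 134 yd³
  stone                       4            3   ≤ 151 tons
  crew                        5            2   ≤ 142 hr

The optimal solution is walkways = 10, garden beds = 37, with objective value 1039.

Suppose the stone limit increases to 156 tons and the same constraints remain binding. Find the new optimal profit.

1049

Binding: soil and stone. Non-binding: crew (18 unused).
Since crew is not tight, its dual is 0.
The binding rows give the dual system: 6·y_soil + 4·y_stone = 41 and 2·y_soil + 3·y_stone = 17.
This yields shadow prices y_soil = 5.5, y_stone = 2.
Δz = y_stone·Δb = 2 × (5) = 10, so new z* = 1039 + 10 = 1049.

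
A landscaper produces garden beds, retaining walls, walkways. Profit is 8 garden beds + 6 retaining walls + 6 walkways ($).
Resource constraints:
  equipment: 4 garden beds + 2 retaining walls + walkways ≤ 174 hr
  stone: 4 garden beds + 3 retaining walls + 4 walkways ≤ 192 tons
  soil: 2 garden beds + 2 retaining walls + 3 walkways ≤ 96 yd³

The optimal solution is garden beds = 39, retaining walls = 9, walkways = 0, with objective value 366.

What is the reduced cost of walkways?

Binding: equipment and soil. Non-binding: stone (9 unused).
By complementary slackness, y = 0 for the non-binding constraint.
The binding rows give the dual system: 4·y_equipment + 2·y_soil = 8 and 2·y_equipment + 2·y_soil = 6.
Solving: y_equipment = 1, y_soil = 2.
Reduced cost of walkways: c₃ − yᵀa₃ = 6 − (1·1 + 2·3) = 6 − 7 = -1.

-1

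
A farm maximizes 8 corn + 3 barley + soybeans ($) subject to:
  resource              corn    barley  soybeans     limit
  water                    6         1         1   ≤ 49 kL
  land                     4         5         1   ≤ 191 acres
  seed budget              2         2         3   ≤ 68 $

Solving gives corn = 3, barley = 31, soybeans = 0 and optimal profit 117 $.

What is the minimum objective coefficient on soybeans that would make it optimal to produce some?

4

Binding: water and seed budget. Non-binding: land (24 unused).
Since land is not tight, its dual is 0.
From A_Bᵀ y = c: 6·y_water + 2·y_seed budget = 8; 1·y_water + 2·y_seed budget = 3.
Solving: y_water = 1, y_seed budget = 1.
soybeans enters the basis when its profit ≥ yᵀa₃ = 1·1 + 1·3 = 4.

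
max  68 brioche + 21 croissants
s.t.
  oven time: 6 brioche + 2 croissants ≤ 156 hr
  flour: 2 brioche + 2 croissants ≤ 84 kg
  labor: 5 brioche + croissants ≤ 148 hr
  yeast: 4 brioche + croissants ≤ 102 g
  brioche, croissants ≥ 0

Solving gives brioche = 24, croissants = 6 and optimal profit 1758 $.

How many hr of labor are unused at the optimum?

labor used = 5·24 + 1·6 = 126; slack = 148 − 126 = 22.

22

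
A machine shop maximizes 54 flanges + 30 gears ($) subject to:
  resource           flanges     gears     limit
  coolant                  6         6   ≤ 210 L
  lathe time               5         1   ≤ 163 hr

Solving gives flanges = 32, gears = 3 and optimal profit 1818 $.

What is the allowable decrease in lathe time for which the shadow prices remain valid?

128

Binding constraints: coolant, lathe time. The basis is B = [[6,6],[5,1]] with det -24.
Per unit decrease in lathe time, x* moves by d = (-0.25, 0.25).
The basis stays optimal until flanges reaches 0; allowable decrease = 128 hr.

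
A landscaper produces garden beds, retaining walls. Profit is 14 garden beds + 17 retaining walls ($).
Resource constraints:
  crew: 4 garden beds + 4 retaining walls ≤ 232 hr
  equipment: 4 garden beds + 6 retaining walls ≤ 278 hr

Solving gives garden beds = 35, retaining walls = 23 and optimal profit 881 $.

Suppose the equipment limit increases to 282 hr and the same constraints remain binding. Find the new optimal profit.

Check each constraint at x*: crew 232/232 (tight); equipment 278/278 (tight).
From A_Bᵀ y = c: 4·y_crew + 4·y_equipment = 14; 4·y_crew + 6·y_equipment = 17.
Solving: y_crew = 2, y_equipment = 1.5.
Δz = y_equipment·Δb = 1.5 × (4) = 6, so new z* = 881 + 6 = 887.

887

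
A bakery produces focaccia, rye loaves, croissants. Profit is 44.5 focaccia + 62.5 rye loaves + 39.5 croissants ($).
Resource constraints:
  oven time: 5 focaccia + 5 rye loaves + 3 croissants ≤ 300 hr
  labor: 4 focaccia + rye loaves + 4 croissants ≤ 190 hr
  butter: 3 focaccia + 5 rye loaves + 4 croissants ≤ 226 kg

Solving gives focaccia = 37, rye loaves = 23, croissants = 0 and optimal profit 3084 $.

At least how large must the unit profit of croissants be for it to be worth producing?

46.5

Check each constraint at x*: oven time 300/300 (tight); labor 171/190 (slack 19); butter 226/226 (tight).
Slack constraints have shadow price 0 (complementary slackness).
The binding rows give the dual system: 5·y_oven time + 3·y_butter = 44.5 and 5·y_oven time + 5·y_butter = 62.5.
→ y_oven time = 3.5 and y_butter = 9.
croissants enters the basis when its profit ≥ yᵀa₃ = 3.5·3 + 9·4 = 46.5.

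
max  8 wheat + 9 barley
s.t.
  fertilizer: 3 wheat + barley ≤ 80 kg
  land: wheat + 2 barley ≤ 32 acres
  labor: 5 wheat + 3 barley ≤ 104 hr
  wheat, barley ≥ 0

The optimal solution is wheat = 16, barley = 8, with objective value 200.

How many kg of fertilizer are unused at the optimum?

24

fertilizer used = 3·16 + 1·8 = 56; slack = 80 − 56 = 24.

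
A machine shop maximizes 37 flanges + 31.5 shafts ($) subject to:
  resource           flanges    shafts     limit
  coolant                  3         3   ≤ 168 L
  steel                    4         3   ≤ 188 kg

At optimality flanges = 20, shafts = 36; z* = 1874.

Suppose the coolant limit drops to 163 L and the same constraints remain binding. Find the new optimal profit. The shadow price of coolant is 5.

1849

Δb = -5, so new z* = 1874 + (5)·(-5) = 1874 − 25 = 1849.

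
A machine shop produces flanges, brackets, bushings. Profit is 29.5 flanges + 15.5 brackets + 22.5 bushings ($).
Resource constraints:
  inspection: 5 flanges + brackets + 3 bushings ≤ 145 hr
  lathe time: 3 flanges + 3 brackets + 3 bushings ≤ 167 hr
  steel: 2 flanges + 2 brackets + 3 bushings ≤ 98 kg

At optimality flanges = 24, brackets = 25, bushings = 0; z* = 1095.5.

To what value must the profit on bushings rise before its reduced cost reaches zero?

At the optimum: inspection uses 145 of 145 (binding); lathe time uses 147 of 167 (slack = 20); steel uses 98 of 98 (binding).
Since lathe time is not tight, its dual is 0.
Dual feasibility on the basic columns requires 5·y_inspection + 2·y_steel = 29.5, 1·y_inspection + 2·y_steel = 15.5.
→ y_inspection = 3.5 and y_steel = 6.
bushings enters the basis when its profit ≥ yᵀa₃ = 3.5·3 + 6·3 = 28.5.

28.5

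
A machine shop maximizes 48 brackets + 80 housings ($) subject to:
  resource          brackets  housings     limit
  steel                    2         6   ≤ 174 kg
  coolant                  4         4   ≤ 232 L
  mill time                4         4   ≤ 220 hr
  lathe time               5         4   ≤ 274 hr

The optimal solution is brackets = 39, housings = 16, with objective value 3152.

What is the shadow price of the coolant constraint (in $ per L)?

Check each constraint at x*: steel 174/174 (tight); coolant 220/232 (slack 12); mill time 220/220 (tight); lathe time 259/274 (slack 15).
Since coolant, lathe time are not tight, their duals are 0.
Dual feasibility on the basic columns requires 2·y_steel + 4·y_mill time = 48, 6·y_steel + 4·y_mill time = 80.
Solving: y_steel = 8, y_mill time = 8.
Shadow price of coolant = 0.

0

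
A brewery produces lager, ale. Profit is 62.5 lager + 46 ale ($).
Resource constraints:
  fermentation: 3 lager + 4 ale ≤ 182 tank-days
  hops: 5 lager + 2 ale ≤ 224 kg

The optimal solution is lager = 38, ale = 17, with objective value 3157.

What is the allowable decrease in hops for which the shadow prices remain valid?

Binding constraints: fermentation, hops. The basis is B = [[3,4],[5,2]] with det -14.
Per unit decrease in hops, x* moves by d = (-0.2857, 0.2143).
The basis stays optimal until lager reaches 0; allowable decrease = 133 kg.

133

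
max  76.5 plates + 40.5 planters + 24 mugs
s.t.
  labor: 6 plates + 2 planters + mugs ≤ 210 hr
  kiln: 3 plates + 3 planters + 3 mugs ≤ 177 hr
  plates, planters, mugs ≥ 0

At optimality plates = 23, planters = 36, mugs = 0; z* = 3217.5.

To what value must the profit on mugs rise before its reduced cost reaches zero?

31.5

Both labor and kiln are binding at x*.
The binding rows give the dual system: 6·y_labor + 3·y_kiln = 76.5 and 2·y_labor + 3·y_kiln = 40.5.
Solving: y_labor = 9, y_kiln = 7.5.
mugs enters the basis when its profit ≥ yᵀa₃ = 9·1 + 7.5·3 = 31.5.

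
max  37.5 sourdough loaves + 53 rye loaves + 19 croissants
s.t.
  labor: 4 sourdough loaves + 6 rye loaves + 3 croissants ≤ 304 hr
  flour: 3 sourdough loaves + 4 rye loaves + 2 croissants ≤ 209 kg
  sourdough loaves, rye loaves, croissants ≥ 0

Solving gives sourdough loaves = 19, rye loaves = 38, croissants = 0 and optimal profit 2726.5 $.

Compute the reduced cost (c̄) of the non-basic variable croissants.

Check each constraint at x*: labor 304/304 (tight); flour 209/209 (tight).
Dual feasibility on the basic columns requires 4·y_labor + 3·y_flour = 37.5, 6·y_labor + 4·y_flour = 53.
→ y_labor = 4.5 and y_flour = 6.5.
Reduced cost of croissants: c₃ − yᵀa₃ = 19 − (4.5·3 + 6.5·2) = 19 − 26.5 = -7.5.

-7.5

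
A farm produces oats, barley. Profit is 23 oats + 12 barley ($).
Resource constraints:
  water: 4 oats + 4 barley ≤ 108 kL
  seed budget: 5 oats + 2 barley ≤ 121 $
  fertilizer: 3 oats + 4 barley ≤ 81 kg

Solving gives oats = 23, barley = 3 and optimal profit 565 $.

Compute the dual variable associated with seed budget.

At the optimum: water uses 104 of 108 (slack = 4); seed budget uses 121 of 121 (binding); fertilizer uses 81 of 81 (binding).
Since water is not tight, its dual is 0.
Dual feasibility on the basic columns requires 5·y_seed budget + 3·y_fertilizer = 23, 2·y_seed budget + 4·y_fertilizer = 12.
Solving: y_seed budget = 4, y_fertilizer = 1.
Shadow price of seed budget = 4.

4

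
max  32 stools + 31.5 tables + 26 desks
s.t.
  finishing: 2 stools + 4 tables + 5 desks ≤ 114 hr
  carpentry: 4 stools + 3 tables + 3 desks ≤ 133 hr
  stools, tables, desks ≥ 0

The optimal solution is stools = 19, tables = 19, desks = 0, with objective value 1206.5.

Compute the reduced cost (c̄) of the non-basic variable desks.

-8.5

At the optimum: finishing uses 114 of 114 (binding); carpentry uses 133 of 133 (binding).
The binding rows give the dual system: 2·y_finishing + 4·y_carpentry = 32 and 4·y_finishing + 3·y_carpentry = 31.5.
Solving: y_finishing = 3, y_carpentry = 6.5.
Reduced cost of desks: c₃ − yᵀa₃ = 26 − (3·5 + 6.5·3) = 26 − 34.5 = -8.5.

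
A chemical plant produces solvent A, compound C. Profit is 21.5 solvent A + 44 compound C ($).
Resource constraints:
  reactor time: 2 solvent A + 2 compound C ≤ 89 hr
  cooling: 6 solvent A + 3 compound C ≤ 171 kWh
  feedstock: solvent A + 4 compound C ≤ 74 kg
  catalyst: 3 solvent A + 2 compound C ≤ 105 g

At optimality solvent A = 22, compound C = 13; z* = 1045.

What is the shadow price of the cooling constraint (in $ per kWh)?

2

Check each constraint at x*: reactor time 70/89 (slack 19); cooling 171/171 (tight); feedstock 74/74 (tight); catalyst 92/105 (slack 13).
Since reactor time, catalyst are not tight, their duals are 0.
From A_Bᵀ y = c: 6·y_cooling + 1·y_feedstock = 21.5; 3·y_cooling + 4·y_feedstock = 44.
This yields shadow prices y_cooling = 2, y_feedstock = 9.5.
Shadow price of cooling = 2.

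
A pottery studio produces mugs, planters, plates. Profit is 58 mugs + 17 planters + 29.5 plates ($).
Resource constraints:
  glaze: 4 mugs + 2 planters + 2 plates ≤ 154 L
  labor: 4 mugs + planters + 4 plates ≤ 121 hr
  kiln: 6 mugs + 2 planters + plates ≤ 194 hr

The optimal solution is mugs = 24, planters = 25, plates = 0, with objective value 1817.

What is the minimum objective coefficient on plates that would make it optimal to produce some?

33

Binding: labor and kiln. Non-binding: glaze (8 unused).
By complementary slackness, y = 0 for the non-binding constraint.
From A_Bᵀ y = c: 4·y_labor + 6·y_kiln = 58; 1·y_labor + 2·y_kiln = 17.
Solving: y_labor = 7, y_kiln = 5.
plates enters the basis when its profit ≥ yᵀa₃ = 7·4 + 5·1 = 33.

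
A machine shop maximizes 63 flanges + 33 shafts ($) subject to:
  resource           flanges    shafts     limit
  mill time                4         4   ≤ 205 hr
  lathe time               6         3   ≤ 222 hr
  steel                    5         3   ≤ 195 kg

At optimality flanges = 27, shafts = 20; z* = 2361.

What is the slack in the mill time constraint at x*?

mill time used = 4·27 + 4·20 = 188; slack = 205 − 188 = 17.

17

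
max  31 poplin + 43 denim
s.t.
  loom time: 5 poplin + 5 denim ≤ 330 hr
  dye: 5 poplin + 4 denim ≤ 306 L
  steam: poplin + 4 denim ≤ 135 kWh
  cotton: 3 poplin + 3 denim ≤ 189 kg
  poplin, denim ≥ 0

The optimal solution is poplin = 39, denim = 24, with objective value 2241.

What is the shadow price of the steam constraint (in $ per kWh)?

Binding: steam and cotton. Non-binding: loom time (15 unused), dye (15 unused).
Slack constraints have shadow price 0 (complementary slackness).
From A_Bᵀ y = c: 1·y_steam + 3·y_cotton = 31; 4·y_steam + 3·y_cotton = 43.
→ y_steam = 4 and y_cotton = 9.
Shadow price of steam = 4.

4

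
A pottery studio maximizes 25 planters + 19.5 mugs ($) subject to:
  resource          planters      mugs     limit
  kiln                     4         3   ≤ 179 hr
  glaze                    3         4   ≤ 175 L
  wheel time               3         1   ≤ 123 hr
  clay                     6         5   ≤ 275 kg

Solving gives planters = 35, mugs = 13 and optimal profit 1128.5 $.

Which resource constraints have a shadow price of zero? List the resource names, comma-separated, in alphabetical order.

kiln: 179/179 (binding)
glaze: 157/175 (slack 18)
wheel time: 118/123 (slack 5)
clay: 275/275 (binding)
By complementary slackness, a constraint with positive slack has shadow price 0 → glaze, wheel time.

glaze, wheel time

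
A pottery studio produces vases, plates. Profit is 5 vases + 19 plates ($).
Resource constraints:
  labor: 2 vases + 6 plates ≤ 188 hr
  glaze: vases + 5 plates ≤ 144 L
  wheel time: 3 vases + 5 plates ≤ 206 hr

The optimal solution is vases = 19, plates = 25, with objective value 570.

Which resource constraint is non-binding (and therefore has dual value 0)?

labor: 188/188 (binding)
glaze: 144/144 (binding)
wheel time: 182/206 (slack 24)
By complementary slackness, a constraint with positive slack has shadow price 0 → wheel time.

wheel time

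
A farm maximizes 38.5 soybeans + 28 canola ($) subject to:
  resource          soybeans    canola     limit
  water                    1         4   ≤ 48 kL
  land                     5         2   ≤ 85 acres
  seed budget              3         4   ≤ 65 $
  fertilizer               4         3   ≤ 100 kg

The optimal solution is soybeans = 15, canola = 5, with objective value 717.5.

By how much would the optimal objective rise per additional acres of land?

At the optimum: water uses 35 of 48 (slack = 13); land uses 85 of 85 (binding); seed budget uses 65 of 65 (binding); fertilizer uses 75 of 100 (slack = 25).
By complementary slackness, y = 0 for the non-binding constraints.
Dual feasibility on the basic columns requires 5·y_land + 3·y_seed budget = 38.5, 2·y_land + 4·y_seed budget = 28.
Solving: y_land = 5, y_seed budget = 4.5.
Shadow price of land = 5.

5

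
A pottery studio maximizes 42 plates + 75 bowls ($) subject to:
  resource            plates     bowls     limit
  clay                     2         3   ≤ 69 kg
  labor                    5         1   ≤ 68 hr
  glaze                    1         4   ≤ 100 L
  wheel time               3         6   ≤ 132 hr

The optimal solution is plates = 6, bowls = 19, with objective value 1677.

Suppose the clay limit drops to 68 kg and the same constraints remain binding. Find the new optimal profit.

Check each constraint at x*: clay 69/69 (tight); labor 49/68 (slack 19); glaze 82/100 (slack 18); wheel time 132/132 (tight).
By complementary slackness, y = 0 for the non-binding constraints.
Dual feasibility on the basic columns requires 2·y_clay + 3·y_wheel time = 42, 3·y_clay + 6·y_wheel time = 75.
→ y_clay = 9 and y_wheel time = 8.
Δz = y_clay·Δb = 9 × (-1) = -9, so new z* = 1677 − 9 = 1668.

1668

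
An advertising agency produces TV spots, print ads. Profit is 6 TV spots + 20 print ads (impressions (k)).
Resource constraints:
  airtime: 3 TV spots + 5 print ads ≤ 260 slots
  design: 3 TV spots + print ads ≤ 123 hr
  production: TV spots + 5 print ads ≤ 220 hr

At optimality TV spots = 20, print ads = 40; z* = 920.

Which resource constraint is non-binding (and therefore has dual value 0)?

airtime: 260/260 (binding)
design: 100/123 (slack 23)
production: 220/220 (binding)
By complementary slackness, a constraint with positive slack has shadow price 0 → design.

design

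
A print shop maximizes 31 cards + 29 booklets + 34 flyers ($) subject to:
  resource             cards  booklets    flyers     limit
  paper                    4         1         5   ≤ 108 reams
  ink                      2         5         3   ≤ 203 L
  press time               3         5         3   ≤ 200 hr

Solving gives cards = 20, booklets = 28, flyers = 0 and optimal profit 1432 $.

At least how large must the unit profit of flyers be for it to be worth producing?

35

Binding: paper and press time. Non-binding: ink (23 unused).
Since ink is not tight, its dual is 0.
The binding rows give the dual system: 4·y_paper + 3·y_press time = 31 and 1·y_paper + 5·y_press time = 29.
Solving: y_paper = 4, y_press time = 5.
flyers enters the basis when its profit ≥ yᵀa₃ = 4·5 + 5·3 = 35.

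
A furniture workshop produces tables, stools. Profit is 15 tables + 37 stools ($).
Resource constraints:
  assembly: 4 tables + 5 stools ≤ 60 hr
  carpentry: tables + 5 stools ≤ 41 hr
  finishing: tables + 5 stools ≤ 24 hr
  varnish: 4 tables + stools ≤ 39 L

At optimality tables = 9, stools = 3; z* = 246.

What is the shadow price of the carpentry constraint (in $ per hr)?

Binding: finishing and varnish. Non-binding: assembly (9 unused), carpentry (17 unused).
Slack constraints have shadow price 0 (complementary slackness).
The binding rows give the dual system: 1·y_finishing + 4·y_varnish = 15 and 5·y_finishing + 1·y_varnish = 37.
Solving: y_finishing = 7, y_varnish = 2.
Shadow price of carpentry = 0.

0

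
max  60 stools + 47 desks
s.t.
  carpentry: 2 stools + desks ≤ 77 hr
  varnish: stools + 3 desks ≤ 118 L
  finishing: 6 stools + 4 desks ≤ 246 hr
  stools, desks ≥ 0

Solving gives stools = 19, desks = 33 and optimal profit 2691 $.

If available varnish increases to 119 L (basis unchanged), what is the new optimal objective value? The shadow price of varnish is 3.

2694

Δb = 1, so new z* = 2691 + (3)·(1) = 2691 + 3 = 2694.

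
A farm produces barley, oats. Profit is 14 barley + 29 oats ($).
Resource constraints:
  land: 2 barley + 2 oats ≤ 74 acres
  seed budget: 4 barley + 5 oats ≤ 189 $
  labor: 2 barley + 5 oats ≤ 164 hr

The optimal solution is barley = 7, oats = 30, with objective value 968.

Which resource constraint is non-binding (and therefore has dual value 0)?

seed budget

land: 74/74 (binding)
seed budget: 178/189 (slack 11)
labor: 164/164 (binding)
By complementary slackness, a constraint with positive slack has shadow price 0 → seed budget.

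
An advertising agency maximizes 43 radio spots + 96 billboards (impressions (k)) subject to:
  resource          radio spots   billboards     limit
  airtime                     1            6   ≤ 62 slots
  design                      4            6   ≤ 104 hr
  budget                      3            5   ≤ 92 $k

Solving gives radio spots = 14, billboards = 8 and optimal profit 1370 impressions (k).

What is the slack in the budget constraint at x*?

10

budget used = 3·14 + 5·8 = 82; slack = 92 − 82 = 10.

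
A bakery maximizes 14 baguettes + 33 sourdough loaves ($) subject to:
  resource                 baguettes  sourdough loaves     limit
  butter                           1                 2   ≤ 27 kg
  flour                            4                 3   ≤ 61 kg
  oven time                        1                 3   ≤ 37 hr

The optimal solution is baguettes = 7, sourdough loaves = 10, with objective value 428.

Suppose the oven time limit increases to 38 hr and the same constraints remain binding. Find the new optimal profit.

Binding: butter and oven time. Non-binding: flour (3 unused).
Since flour is not tight, its dual is 0.
From A_Bᵀ y = c: 1·y_butter + 1·y_oven time = 14; 2·y_butter + 3·y_oven time = 33.
→ y_butter = 9 and y_oven time = 5.
Δz = y_oven time·Δb = 5 × (1) = 5, so new z* = 428 + 5 = 433.

433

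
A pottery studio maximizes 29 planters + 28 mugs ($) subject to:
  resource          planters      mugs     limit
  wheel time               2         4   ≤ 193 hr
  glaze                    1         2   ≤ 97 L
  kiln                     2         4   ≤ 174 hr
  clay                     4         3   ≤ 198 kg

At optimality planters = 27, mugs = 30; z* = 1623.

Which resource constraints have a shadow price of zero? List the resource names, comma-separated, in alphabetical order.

glaze, wheel time

wheel time: 174/193 (slack 19)
glaze: 87/97 (slack 10)
kiln: 174/174 (binding)
clay: 198/198 (binding)
By complementary slackness, a constraint with positive slack has shadow price 0 → glaze, wheel time.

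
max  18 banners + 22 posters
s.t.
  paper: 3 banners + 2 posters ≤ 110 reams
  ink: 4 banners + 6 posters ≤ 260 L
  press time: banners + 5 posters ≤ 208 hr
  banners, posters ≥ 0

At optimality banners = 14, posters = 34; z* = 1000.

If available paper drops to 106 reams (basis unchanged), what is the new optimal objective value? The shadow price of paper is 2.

Δb = -4, so new z* = 1000 + (2)·(-4) = 1000 − 8 = 992.

992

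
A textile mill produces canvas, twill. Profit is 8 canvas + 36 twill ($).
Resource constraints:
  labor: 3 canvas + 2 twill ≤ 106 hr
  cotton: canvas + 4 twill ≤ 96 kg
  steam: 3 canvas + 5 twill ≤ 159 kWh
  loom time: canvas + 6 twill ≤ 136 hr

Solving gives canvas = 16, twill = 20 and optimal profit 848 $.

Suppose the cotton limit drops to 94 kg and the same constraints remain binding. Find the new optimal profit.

Check each constraint at x*: labor 88/106 (slack 18); cotton 96/96 (tight); steam 148/159 (slack 11); loom time 136/136 (tight).
By complementary slackness, y = 0 for the non-binding constraints.
The binding rows give the dual system: 1·y_cotton + 1·y_loom time = 8 and 4·y_cotton + 6·y_loom time = 36.
→ y_cotton = 6 and y_loom time = 2.
Δz = y_cotton·Δb = 6 × (-2) = -12, so new z* = 848 − 12 = 836.

836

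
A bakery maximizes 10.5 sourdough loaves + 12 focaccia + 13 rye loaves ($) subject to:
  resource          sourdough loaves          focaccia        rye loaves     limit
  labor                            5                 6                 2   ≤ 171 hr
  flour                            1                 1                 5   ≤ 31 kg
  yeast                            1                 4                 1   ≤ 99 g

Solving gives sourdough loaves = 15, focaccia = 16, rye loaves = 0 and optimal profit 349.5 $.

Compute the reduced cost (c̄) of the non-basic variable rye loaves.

At the optimum: labor uses 171 of 171 (binding); flour uses 31 of 31 (binding); yeast uses 79 of 99 (slack = 20).
By complementary slackness, y = 0 for the non-binding constraint.
From A_Bᵀ y = c: 5·y_labor + 1·y_flour = 10.5; 6·y_labor + 1·y_flour = 12.
This yields shadow prices y_labor = 1.5, y_flour = 3.
Reduced cost of rye loaves: c₃ − yᵀa₃ = 13 − (1.5·2 + 3·5) = 13 − 18 = -5.

-5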